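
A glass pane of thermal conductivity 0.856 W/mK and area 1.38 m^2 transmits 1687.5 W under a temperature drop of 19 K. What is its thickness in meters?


Fourier's law: t = k * A * dT / Q
  t = 0.856 * 1.38 * 19 / 1687.5
  t = 22.44432 / 1687.5 = 0.0133 m

0.0133 m


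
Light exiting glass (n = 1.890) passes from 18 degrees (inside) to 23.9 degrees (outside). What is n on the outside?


Apply Snell's law: n1 * sin(theta1) = n2 * sin(theta2)
  n2 = n1 * sin(theta1) / sin(theta2)
  sin(18) = 0.309017
  sin(23.9) = 0.405142
  n2 = 1.890 * 0.309017 / 0.405142 = 1.4416

1.4416


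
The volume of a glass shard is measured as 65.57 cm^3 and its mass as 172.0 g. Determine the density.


Use the definition of density:
  rho = mass / volume
  rho = 172.0 / 65.57 = 2.623 g/cm^3

2.623 g/cm^3


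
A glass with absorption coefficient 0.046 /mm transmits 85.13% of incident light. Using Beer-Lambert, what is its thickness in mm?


Rearrange T = exp(-alpha * thickness):
  thickness = -ln(T) / alpha
  T = 85.13/100 = 0.8513
  ln(T) = -0.16099
  -ln(T) = 0.16099
  thickness = 0.16099 / 0.046 = 3.5 mm

3.5 mm


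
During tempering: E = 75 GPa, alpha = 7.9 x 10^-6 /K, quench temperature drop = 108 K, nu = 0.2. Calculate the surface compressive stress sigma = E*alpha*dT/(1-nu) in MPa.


Tempering stress: sigma = E * alpha * dT / (1 - nu)
  E (MPa) = 75 * 1000 = 75000
  Numerator = 75000 * (7.9 x 10^-6) * 108 = 63.99
  Denominator = 1 - 0.2 = 0.8
  sigma = 63.99 / 0.8 = 80.0 MPa

80.0 MPa


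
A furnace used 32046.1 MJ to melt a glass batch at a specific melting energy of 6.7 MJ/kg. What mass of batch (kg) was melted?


Rearrange E = m * s for m:
  m = E / s
  m = 32046.1 / 6.7 = 4783.0 kg

4783.0 kg


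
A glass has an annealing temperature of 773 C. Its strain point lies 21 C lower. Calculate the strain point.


Strain point = annealing point - difference:
  T_strain = 773 - 21 = 752 C

752 C


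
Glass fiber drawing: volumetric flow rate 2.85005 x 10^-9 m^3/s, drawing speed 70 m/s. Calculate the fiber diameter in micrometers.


Cross-sectional area from continuity:
  A = Q / v = 2.85005 x 10^-9 / 70 = 4.0715 x 10^-11 m^2
Diameter from circular cross-section:
  d = sqrt(4A / pi) * 10^6 (m -> um)
  d = sqrt(4 * 4.0715 x 10^-11 / pi) * 10^6 = 7.2 um

7.2 um


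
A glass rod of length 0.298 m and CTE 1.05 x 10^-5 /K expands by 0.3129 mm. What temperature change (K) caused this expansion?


Rearrange dL = alpha * L0 * dT for dT:
  dT = dL / (alpha * L0)
  dL (m) = 0.3129 / 1000 = 0.0003129
  dT = 0.0003129 / ((1.05 x 10^-5) * 0.298) = 100.0 K

100.0 K


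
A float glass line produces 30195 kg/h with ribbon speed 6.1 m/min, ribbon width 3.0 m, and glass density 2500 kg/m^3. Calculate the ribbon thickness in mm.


Ribbon cross-section from mass balance:
  Volume rate = throughput / density = 30195 / 2500 = 12.078 m^3/h
  thickness = volume rate / (speed * 60 * width), i.e.
  thickness = throughput / (60 * speed * width * density) * 1000
  thickness = 30195 / (60 * 6.1 * 3.0 * 2500) * 1000 = 11.0 mm

11.0 mm


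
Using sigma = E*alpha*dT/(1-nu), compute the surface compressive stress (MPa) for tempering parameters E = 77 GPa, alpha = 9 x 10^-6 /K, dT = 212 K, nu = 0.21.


Tempering stress: sigma = E * alpha * dT / (1 - nu)
  E (MPa) = 77 * 1000 = 77000
  Numerator = 77000 * (9 x 10^-6) * 212 = 146.916
  Denominator = 1 - 0.21 = 0.79
  sigma = 146.916 / 0.79 = 186.0 MPa

186.0 MPa


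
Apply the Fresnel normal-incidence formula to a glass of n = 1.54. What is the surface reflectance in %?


Fresnel reflectance at normal incidence:
  R = ((n - 1)/(n + 1))^2
  (n - 1)/(n + 1) = (1.54 - 1)/(1.54 + 1) = 0.212598
  R = 0.212598^2 = 0.0451979
  R(%) = 0.0451979 * 100 = 4.52%

4.52%


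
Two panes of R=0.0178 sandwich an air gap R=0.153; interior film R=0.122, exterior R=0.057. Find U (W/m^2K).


Total thermal resistance (series):
  R_total = R_in + R_glass + R_air + R_glass + R_out
  R_total = 0.122 + 0.0178 + 0.153 + 0.0178 + 0.057 = 0.3676 m^2K/W
U-value = 1 / R_total = 1 / 0.3676 = 2.72 W/m^2K

2.72 W/m^2K


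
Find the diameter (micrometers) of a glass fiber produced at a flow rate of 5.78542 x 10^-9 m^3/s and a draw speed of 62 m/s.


Cross-sectional area from continuity:
  A = Q / v = 5.78542 x 10^-9 / 62 = 9.331323 x 10^-11 m^2
Diameter from circular cross-section:
  d = sqrt(4A / pi) * 10^6 (m -> um)
  d = sqrt(4 * 9.331323 x 10^-11 / pi) * 10^6 = 10.9 um

10.9 um


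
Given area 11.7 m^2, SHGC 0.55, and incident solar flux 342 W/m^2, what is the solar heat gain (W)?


Solar heat gain: Q = Area * SHGC * Irradiance
  Q = 11.7 * 0.55 * 342 = 2200.8 W

2200.8 W


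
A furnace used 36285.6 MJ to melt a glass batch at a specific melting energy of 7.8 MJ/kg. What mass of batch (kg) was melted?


Rearrange E = m * s for m:
  m = E / s
  m = 36285.6 / 7.8 = 4652.0 kg

4652.0 kg


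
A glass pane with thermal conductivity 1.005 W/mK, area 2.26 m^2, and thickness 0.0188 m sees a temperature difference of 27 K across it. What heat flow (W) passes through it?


Fourier's law: Q = k * A * dT / t
  Q = 1.005 * 2.26 * 27 / 0.0188
  Q = 61.3251 / 0.0188 = 3262 W

3262 W


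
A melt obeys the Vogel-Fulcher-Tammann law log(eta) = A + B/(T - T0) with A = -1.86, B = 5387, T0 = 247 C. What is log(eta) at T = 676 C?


VFT equation: log(eta) = A + B / (T - T0)
  T - T0 = 676 - 247 = 429
  B / (T - T0) = 5387 / 429 = 12.557
  log(eta) = -1.86 + 12.557 = 10.697

10.697


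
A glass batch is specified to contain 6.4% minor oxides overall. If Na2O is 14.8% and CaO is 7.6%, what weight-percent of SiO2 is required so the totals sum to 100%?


Known pieces sum to 100%:
  SiO2 = 100 - (others + Na2O + CaO)
  SiO2 = 100 - (6.4 + 14.8 + 7.6) = 71.2%

71.2%


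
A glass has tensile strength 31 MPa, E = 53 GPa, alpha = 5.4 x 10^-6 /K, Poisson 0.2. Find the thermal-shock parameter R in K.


Thermal shock resistance: R = sigma * (1 - nu) / (E * alpha)
  Numerator = 31 * (1 - 0.2) = 24.8
  Denominator = 53 * 1000 * (5.4 x 10^-6) = 0.2862
  R = 24.8 / 0.2862 = 86.7 K

86.7 K


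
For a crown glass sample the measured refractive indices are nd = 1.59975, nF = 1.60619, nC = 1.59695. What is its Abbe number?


Abbe number formula: Vd = (nd - 1) / (nF - nC)
  nd - 1 = 1.59975 - 1 = 0.59975
  nF - nC = 1.60619 - 1.59695 = 0.00924
  Vd = 0.59975 / 0.00924 = 64.91

64.91


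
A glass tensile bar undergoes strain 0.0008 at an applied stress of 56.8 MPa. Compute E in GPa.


Young's modulus: E = stress / strain
  E = 56.8 MPa / 0.0008 = 71000 MPa
Convert to GPa: 71000 / 1000 = 71.0 GPa

71.0 GPa


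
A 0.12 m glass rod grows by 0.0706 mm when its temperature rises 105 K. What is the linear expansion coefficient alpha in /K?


Rearrange dL = alpha * L0 * dT for alpha:
  alpha = dL / (L0 * dT)
  alpha = (0.0706 / 1000) / (0.12 * 105) = 0.000005603 /K = 5.603 x 10^-6 /K

5.603 x 10^-6 /K


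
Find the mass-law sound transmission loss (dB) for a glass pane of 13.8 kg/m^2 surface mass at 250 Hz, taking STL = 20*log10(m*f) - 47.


Mass law: STL = 20 * log10(m * f) - 47
  m * f = 13.8 * 250 = 3450
  log10(3450) = 3.53782
  STL = 20 * 3.53782 - 47 = 70.7564 - 47 = 23.8 dB

23.8 dB


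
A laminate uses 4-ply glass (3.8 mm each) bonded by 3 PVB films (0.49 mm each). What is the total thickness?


Total thickness = glass contribution + PVB contribution
  Glass: 4 * 3.8 = 15.2 mm
  PVB: 3 * 0.49 = 1.47 mm
  Total = 15.2 + 1.47 = 16.67 mm

16.67 mm


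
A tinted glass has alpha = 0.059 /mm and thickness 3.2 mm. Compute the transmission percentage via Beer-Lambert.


Beer-Lambert law: T = exp(-alpha * thickness)
  exponent = -0.059 * 3.2 = -0.1888
  T = exp(-0.1888) = 0.828
  Percentage = 0.828 * 100 = 82.8%

82.8%


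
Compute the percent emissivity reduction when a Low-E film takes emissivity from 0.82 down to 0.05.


Percentage reduction = (1 - coated/uncoated) * 100
  Ratio = 0.05 / 0.82 = 0.061
  Reduction = (1 - 0.061) * 100 = 93.9%

93.9%


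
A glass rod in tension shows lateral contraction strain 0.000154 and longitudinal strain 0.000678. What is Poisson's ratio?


Poisson's ratio: nu = lateral strain / axial strain
  nu = 0.000154 / 0.000678 = 0.2271

0.2271


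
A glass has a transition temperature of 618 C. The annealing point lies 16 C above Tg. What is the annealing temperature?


The annealing temperature is Tg plus the offset:
  T_anneal = 618 + 16 = 634 C

634 C


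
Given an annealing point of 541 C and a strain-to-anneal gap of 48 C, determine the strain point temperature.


Strain point = annealing point - difference:
  T_strain = 541 - 48 = 493 C

493 C


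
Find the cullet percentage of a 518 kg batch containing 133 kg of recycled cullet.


Cullet ratio = (cullet mass / total batch mass) * 100
  Ratio = 133 / 518 * 100 = 25.68%

25.68%


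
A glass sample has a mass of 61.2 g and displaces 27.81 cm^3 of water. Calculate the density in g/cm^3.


Use the definition of density:
  rho = mass / volume
  rho = 61.2 / 27.81 = 2.201 g/cm^3

2.201 g/cm^3


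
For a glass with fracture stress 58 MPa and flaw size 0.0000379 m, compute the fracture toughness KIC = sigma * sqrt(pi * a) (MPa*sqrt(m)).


Fracture toughness: KIC = sigma * sqrt(pi * a)
  pi * a = pi * 0.0000379 = 0.000119066
  sqrt(pi * a) = 0.010912
  KIC = 58 * 0.010912 = 0.633 MPa*sqrt(m)

0.633 MPa*sqrt(m)


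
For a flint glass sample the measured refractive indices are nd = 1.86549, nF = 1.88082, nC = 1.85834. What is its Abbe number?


Abbe number formula: Vd = (nd - 1) / (nF - nC)
  nd - 1 = 1.86549 - 1 = 0.86549
  nF - nC = 1.88082 - 1.85834 = 0.02248
  Vd = 0.86549 / 0.02248 = 38.5

38.5


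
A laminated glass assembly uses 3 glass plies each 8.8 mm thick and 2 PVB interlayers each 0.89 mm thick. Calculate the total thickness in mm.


Total thickness = glass contribution + PVB contribution
  Glass: 3 * 8.8 = 26.4 mm
  PVB: 2 * 0.89 = 1.78 mm
  Total = 26.4 + 1.78 = 28.18 mm

28.18 mm


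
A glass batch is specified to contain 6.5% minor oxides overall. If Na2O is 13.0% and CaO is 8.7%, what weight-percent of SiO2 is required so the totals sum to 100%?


Known pieces sum to 100%:
  SiO2 = 100 - (others + Na2O + CaO)
  SiO2 = 100 - (6.5 + 13.0 + 8.7) = 71.8%

71.8%


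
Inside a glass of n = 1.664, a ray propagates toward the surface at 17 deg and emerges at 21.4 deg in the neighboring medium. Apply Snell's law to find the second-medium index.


Apply Snell's law: n1 * sin(theta1) = n2 * sin(theta2)
  n2 = n1 * sin(theta1) / sin(theta2)
  sin(17) = 0.292372
  sin(21.4) = 0.364877
  n2 = 1.664 * 0.292372 / 0.364877 = 1.3333

1.3333


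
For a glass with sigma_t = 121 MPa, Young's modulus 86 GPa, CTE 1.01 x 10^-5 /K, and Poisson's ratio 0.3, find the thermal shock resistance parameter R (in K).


Thermal shock resistance: R = sigma * (1 - nu) / (E * alpha)
  Numerator = 121 * (1 - 0.3) = 84.7
  Denominator = 86 * 1000 * (1.01 x 10^-5) = 0.8686
  R = 84.7 / 0.8686 = 97.5 K

97.5 K


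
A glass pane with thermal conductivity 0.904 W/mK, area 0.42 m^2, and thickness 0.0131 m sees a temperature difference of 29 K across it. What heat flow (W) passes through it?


Fourier's law: Q = k * A * dT / t
  Q = 0.904 * 0.42 * 29 / 0.0131
  Q = 11.01072 / 0.0131 = 840.5 W

840.5 W


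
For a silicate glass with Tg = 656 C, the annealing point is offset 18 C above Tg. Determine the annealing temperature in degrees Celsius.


The annealing temperature is Tg plus the offset:
  T_anneal = 656 + 18 = 674 C

674 C


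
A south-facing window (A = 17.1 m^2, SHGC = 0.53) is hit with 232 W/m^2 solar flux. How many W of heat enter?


Solar heat gain: Q = Area * SHGC * Irradiance
  Q = 17.1 * 0.53 * 232 = 2102.6 W

2102.6 W


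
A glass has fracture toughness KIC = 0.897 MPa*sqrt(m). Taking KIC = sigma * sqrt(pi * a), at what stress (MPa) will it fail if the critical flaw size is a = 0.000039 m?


Rearrange KIC = sigma * sqrt(pi * a):
  sigma = KIC / sqrt(pi * a)
  sqrt(pi * 0.000039) = 0.011069
  sigma = 0.897 / 0.011069 = 81.04 MPa

81.04 MPa


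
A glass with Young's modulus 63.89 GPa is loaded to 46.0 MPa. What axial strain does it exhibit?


Rearrange E = sigma / epsilon:
  epsilon = sigma / E
  E (MPa) = 63.89 * 1000 = 63890
  epsilon = 46.0 / 63890 = 0.00072

0.00072


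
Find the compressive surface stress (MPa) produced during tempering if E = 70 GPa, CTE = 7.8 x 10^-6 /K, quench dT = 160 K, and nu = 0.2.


Tempering stress: sigma = E * alpha * dT / (1 - nu)
  E (MPa) = 70 * 1000 = 70000
  Numerator = 70000 * (7.8 x 10^-6) * 160 = 87.36
  Denominator = 1 - 0.2 = 0.8
  sigma = 87.36 / 0.8 = 109.2 MPa

109.2 MPa


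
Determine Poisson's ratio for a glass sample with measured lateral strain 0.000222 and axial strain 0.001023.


Poisson's ratio: nu = lateral strain / axial strain
  nu = 0.000222 / 0.001023 = 0.217

0.217


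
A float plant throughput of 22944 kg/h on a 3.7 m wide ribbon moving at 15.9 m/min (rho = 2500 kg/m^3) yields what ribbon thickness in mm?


Ribbon cross-section from mass balance:
  Volume rate = throughput / density = 22944 / 2500 = 9.1776 m^3/h
  thickness = volume rate / (speed * 60 * width), i.e.
  thickness = throughput / (60 * speed * width * density) * 1000
  thickness = 22944 / (60 * 15.9 * 3.7 * 2500) * 1000 = 2.6 mm

2.6 mm


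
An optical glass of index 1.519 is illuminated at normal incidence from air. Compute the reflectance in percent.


Fresnel reflectance at normal incidence:
  R = ((n - 1)/(n + 1))^2
  (n - 1)/(n + 1) = (1.519 - 1)/(1.519 + 1) = 0.206034
  R = 0.206034^2 = 0.04245
  R(%) = 0.04245 * 100 = 4.245%

4.245%


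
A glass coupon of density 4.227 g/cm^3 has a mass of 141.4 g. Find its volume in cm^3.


Rearrange rho = m / V:
  V = m / rho
  V = 141.4 / 4.227 = 33.452 cm^3

33.452 cm^3


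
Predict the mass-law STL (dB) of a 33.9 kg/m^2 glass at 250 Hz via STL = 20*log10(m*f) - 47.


Mass law: STL = 20 * log10(m * f) - 47
  m * f = 33.9 * 250 = 8475
  log10(8475) = 3.92814
  STL = 20 * 3.92814 - 47 = 78.5628 - 47 = 31.6 dB

31.6 dB


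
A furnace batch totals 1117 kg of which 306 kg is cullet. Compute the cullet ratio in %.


Cullet ratio = (cullet mass / total batch mass) * 100
  Ratio = 306 / 1117 * 100 = 27.39%

27.39%


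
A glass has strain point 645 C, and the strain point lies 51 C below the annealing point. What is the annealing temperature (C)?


T_anneal = T_strain + gap:
  T_anneal = 645 + 51 = 696 C

696 C


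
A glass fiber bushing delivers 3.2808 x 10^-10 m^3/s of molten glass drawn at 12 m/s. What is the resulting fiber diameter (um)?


Cross-sectional area from continuity:
  A = Q / v = 3.2808 x 10^-10 / 12 = 2.734 x 10^-11 m^2
Diameter from circular cross-section:
  d = sqrt(4A / pi) * 10^6 (m -> um)
  d = sqrt(4 * 2.734 x 10^-11 / pi) * 10^6 = 5.9 um

5.9 um


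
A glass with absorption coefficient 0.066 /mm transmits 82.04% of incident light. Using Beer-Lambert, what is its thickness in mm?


Rearrange T = exp(-alpha * thickness):
  thickness = -ln(T) / alpha
  T = 82.04/100 = 0.8204
  ln(T) = -0.19796
  -ln(T) = 0.19796
  thickness = 0.19796 / 0.066 = 3.0 mm

3.0 mm


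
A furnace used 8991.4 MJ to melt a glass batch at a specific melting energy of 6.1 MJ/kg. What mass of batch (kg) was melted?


Rearrange E = m * s for m:
  m = E / s
  m = 8991.4 / 6.1 = 1474.0 kg

1474.0 kg


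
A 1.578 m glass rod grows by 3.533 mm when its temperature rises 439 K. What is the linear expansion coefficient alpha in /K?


Rearrange dL = alpha * L0 * dT for alpha:
  alpha = dL / (L0 * dT)
  alpha = (3.533 / 1000) / (1.578 * 439) = 0.0000051 /K = 5.1 x 10^-6 /K

5.1 x 10^-6 /K


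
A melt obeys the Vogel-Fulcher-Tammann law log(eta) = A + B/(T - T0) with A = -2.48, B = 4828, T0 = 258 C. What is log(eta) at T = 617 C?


VFT equation: log(eta) = A + B / (T - T0)
  T - T0 = 617 - 258 = 359
  B / (T - T0) = 4828 / 359 = 13.448
  log(eta) = -2.48 + 13.448 = 10.968

10.968


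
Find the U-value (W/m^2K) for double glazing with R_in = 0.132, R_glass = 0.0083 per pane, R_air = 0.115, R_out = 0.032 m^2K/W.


Total thermal resistance (series):
  R_total = R_in + R_glass + R_air + R_glass + R_out
  R_total = 0.132 + 0.0083 + 0.115 + 0.0083 + 0.032 = 0.2956 m^2K/W
U-value = 1 / R_total = 1 / 0.2956 = 3.383 W/m^2K

3.383 W/m^2K


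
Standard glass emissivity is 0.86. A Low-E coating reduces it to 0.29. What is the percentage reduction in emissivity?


Percentage reduction = (1 - coated/uncoated) * 100
  Ratio = 0.29 / 0.86 = 0.3372
  Reduction = (1 - 0.3372) * 100 = 66.3%

66.3%


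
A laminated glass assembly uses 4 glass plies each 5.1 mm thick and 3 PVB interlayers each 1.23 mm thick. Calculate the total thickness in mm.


Total thickness = glass contribution + PVB contribution
  Glass: 4 * 5.1 = 20.4 mm
  PVB: 3 * 1.23 = 3.69 mm
  Total = 20.4 + 3.69 = 24.09 mm

24.09 mm


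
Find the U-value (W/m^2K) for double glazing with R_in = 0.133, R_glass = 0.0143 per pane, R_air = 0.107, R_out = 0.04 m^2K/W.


Total thermal resistance (series):
  R_total = R_in + R_glass + R_air + R_glass + R_out
  R_total = 0.133 + 0.0143 + 0.107 + 0.0143 + 0.04 = 0.3086 m^2K/W
U-value = 1 / R_total = 1 / 0.3086 = 3.24 W/m^2K

3.24 W/m^2K


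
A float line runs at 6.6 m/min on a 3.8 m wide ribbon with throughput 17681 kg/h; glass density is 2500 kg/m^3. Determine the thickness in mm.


Ribbon cross-section from mass balance:
  Volume rate = throughput / density = 17681 / 2500 = 7.0724 m^3/h
  thickness = volume rate / (speed * 60 * width), i.e.
  thickness = throughput / (60 * speed * width * density) * 1000
  thickness = 17681 / (60 * 6.6 * 3.8 * 2500) * 1000 = 4.7 mm

4.7 mm


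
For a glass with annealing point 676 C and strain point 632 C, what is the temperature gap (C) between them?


Gap = T_anneal - T_strain:
  gap = 676 - 632 = 44 C

44 C


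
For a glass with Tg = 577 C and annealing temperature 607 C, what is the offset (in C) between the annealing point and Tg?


Offset = T_anneal - Tg:
  offset = 607 - 577 = 30 C

30 C


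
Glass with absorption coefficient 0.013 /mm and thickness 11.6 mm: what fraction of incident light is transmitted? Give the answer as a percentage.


Beer-Lambert law: T = exp(-alpha * thickness)
  exponent = -0.013 * 11.6 = -0.1508
  T = exp(-0.1508) = 0.86
  Percentage = 0.86 * 100 = 86.0%

86.0%


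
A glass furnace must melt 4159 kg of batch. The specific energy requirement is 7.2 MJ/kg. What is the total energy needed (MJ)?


Total energy = mass * specific energy
  E = 4159 * 7.2 = 29944.8 MJ

29944.8 MJ


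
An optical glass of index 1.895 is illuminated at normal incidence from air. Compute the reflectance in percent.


Fresnel reflectance at normal incidence:
  R = ((n - 1)/(n + 1))^2
  (n - 1)/(n + 1) = (1.895 - 1)/(1.895 + 1) = 0.309154
  R = 0.309154^2 = 0.0955762
  R(%) = 0.0955762 * 100 = 9.558%

9.558%


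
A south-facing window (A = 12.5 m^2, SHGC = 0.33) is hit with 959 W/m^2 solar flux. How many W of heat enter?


Solar heat gain: Q = Area * SHGC * Irradiance
  Q = 12.5 * 0.33 * 959 = 3955.9 W

3955.9 W


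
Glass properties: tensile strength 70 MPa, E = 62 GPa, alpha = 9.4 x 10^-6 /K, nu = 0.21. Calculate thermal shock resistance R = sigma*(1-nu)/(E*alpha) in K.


Thermal shock resistance: R = sigma * (1 - nu) / (E * alpha)
  Numerator = 70 * (1 - 0.21) = 55.3
  Denominator = 62 * 1000 * (9.4 x 10^-6) = 0.5828
  R = 55.3 / 0.5828 = 94.9 K

94.9 K


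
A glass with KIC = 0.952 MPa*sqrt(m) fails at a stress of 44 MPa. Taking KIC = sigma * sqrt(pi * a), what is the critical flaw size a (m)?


Rearrange KIC = sigma * sqrt(pi * a):
  sqrt(pi * a) = KIC / sigma
  sqrt(pi * a) = 0.952 / 44 = 0.021636
  a = (KIC / sigma)^2 / pi
  a = 0.021636^2 / pi = 0.000149 m

0.000149 m


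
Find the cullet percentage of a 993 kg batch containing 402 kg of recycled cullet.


Cullet ratio = (cullet mass / total batch mass) * 100
  Ratio = 402 / 993 * 100 = 40.48%

40.48%


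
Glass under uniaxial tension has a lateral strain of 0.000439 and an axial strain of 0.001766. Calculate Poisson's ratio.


Poisson's ratio: nu = lateral strain / axial strain
  nu = 0.000439 / 0.001766 = 0.2486

0.2486


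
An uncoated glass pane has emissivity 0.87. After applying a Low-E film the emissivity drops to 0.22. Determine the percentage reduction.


Percentage reduction = (1 - coated/uncoated) * 100
  Ratio = 0.22 / 0.87 = 0.2529
  Reduction = (1 - 0.2529) * 100 = 74.7%

74.7%


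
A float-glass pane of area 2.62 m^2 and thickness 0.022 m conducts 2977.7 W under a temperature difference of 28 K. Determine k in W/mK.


Fourier's law rearranged: k = Q * t / (A * dT)
  Numerator = 2977.7 * 0.022 = 65.5094
  Denominator = 2.62 * 28 = 73.36
  k = 65.5094 / 73.36 = 0.893 W/mK

0.893 W/mK


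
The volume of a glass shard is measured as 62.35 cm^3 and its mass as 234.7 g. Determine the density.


Use the definition of density:
  rho = mass / volume
  rho = 234.7 / 62.35 = 3.764 g/cm^3

3.764 g/cm^3


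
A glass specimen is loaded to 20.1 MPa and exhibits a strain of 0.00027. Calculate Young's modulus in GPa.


Young's modulus: E = stress / strain
  E = 20.1 MPa / 0.00027 = 74444.44 MPa
Convert to GPa: 74444.44 / 1000 = 74.44 GPa

74.44 GPa


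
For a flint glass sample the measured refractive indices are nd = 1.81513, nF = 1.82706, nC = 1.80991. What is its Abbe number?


Abbe number formula: Vd = (nd - 1) / (nF - nC)
  nd - 1 = 1.81513 - 1 = 0.81513
  nF - nC = 1.82706 - 1.80991 = 0.01715
  Vd = 0.81513 / 0.01715 = 47.53

47.53


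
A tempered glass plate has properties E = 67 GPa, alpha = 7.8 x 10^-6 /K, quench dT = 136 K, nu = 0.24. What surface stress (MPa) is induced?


Tempering stress: sigma = E * alpha * dT / (1 - nu)
  E (MPa) = 67 * 1000 = 67000
  Numerator = 67000 * (7.8 x 10^-6) * 136 = 71.0736
  Denominator = 1 - 0.24 = 0.76
  sigma = 71.0736 / 0.76 = 93.5 MPa

93.5 MPa


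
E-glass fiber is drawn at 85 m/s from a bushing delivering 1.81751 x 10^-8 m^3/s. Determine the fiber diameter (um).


Cross-sectional area from continuity:
  A = Q / v = 1.81751 x 10^-8 / 85 = 2.138247 x 10^-10 m^2
Diameter from circular cross-section:
  d = sqrt(4A / pi) * 10^6 (m -> um)
  d = sqrt(4 * 2.138247 x 10^-10 / pi) * 10^6 = 16.5 um

16.5 um


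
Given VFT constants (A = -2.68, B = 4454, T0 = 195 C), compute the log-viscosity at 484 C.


VFT equation: log(eta) = A + B / (T - T0)
  T - T0 = 484 - 195 = 289
  B / (T - T0) = 4454 / 289 = 15.412
  log(eta) = -2.68 + 15.412 = 12.732

12.732


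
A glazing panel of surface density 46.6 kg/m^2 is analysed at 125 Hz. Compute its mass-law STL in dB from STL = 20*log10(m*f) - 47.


Mass law: STL = 20 * log10(m * f) - 47
  m * f = 46.6 * 125 = 5825
  log10(5825) = 3.7653
  STL = 20 * 3.7653 - 47 = 75.306 - 47 = 28.3 dB

28.3 dB


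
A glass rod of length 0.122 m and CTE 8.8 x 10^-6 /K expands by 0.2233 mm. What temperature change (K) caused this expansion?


Rearrange dL = alpha * L0 * dT for dT:
  dT = dL / (alpha * L0)
  dL (m) = 0.2233 / 1000 = 0.0002233
  dT = 0.0002233 / ((8.8 x 10^-6) * 0.122) = 208.0 K

208.0 K


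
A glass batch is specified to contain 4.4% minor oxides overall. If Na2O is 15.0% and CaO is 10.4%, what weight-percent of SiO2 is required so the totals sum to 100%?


Known pieces sum to 100%:
  SiO2 = 100 - (others + Na2O + CaO)
  SiO2 = 100 - (4.4 + 15.0 + 10.4) = 70.2%

70.2%


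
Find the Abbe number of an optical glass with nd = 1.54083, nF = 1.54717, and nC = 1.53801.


Abbe number formula: Vd = (nd - 1) / (nF - nC)
  nd - 1 = 1.54083 - 1 = 0.54083
  nF - nC = 1.54717 - 1.53801 = 0.00916
  Vd = 0.54083 / 0.00916 = 59.04

59.04


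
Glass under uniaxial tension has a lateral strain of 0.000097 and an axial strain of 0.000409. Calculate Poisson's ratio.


Poisson's ratio: nu = lateral strain / axial strain
  nu = 0.000097 / 0.000409 = 0.2372

0.2372


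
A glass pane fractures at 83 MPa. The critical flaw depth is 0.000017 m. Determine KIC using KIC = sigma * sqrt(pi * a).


Fracture toughness: KIC = sigma * sqrt(pi * a)
  pi * a = pi * 0.000017 = 0.000053407
  sqrt(pi * a) = 0.007308
  KIC = 83 * 0.007308 = 0.607 MPa*sqrt(m)

0.607 MPa*sqrt(m)


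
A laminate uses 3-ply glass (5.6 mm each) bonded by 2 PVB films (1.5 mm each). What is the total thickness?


Total thickness = glass contribution + PVB contribution
  Glass: 3 * 5.6 = 16.8 mm
  PVB: 2 * 1.5 = 3.0 mm
  Total = 16.8 + 3.0 = 19.8 mm

19.8 mm


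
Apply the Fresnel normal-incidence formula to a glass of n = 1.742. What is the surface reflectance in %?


Fresnel reflectance at normal incidence:
  R = ((n - 1)/(n + 1))^2
  (n - 1)/(n + 1) = (1.742 - 1)/(1.742 + 1) = 0.270605
  R = 0.270605^2 = 0.0732271
  R(%) = 0.0732271 * 100 = 7.323%

7.323%


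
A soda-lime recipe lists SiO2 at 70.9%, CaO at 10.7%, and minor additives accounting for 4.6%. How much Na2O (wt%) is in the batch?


Pieces sum to 100%:
  Na2O = 100 - (SiO2 + CaO + others)
  Na2O = 100 - (70.9 + 10.7 + 4.6) = 13.8%

13.8%


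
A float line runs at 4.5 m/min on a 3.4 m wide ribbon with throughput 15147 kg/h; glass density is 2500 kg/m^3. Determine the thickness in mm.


Ribbon cross-section from mass balance:
  Volume rate = throughput / density = 15147 / 2500 = 6.0588 m^3/h
  thickness = volume rate / (speed * 60 * width), i.e.
  thickness = throughput / (60 * speed * width * density) * 1000
  thickness = 15147 / (60 * 4.5 * 3.4 * 2500) * 1000 = 6.6 mm

6.6 mm


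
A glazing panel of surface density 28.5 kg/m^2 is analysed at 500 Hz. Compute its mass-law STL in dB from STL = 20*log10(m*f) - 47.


Mass law: STL = 20 * log10(m * f) - 47
  m * f = 28.5 * 500 = 14250
  log10(14250) = 4.15381
  STL = 20 * 4.15381 - 47 = 83.0762 - 47 = 36.1 dB

36.1 dB


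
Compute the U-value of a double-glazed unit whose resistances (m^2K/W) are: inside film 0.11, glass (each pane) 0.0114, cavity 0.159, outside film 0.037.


Total thermal resistance (series):
  R_total = R_in + R_glass + R_air + R_glass + R_out
  R_total = 0.11 + 0.0114 + 0.159 + 0.0114 + 0.037 = 0.3288 m^2K/W
U-value = 1 / R_total = 1 / 0.3288 = 3.041 W/m^2K

3.041 W/m^2K


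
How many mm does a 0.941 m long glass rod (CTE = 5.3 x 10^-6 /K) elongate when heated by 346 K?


Thermal expansion formula: dL = alpha * L0 * dT
  dL = (5.3 x 10^-6) * 0.941 * 346 = 0.00172561 m
Convert to mm: 0.00172561 * 1000 = 1.7256 mm

1.7256 mm


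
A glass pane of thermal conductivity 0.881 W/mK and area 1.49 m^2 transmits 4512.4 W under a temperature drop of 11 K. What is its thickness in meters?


Fourier's law: t = k * A * dT / Q
  t = 0.881 * 1.49 * 11 / 4512.4
  t = 14.43959 / 4512.4 = 0.0032 m

0.0032 m


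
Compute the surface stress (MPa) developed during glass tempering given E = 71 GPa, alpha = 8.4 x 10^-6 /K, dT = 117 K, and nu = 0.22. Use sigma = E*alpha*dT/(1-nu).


Tempering stress: sigma = E * alpha * dT / (1 - nu)
  E (MPa) = 71 * 1000 = 71000
  Numerator = 71000 * (8.4 x 10^-6) * 117 = 69.7788
  Denominator = 1 - 0.22 = 0.78
  sigma = 69.7788 / 0.78 = 89.5 MPa

89.5 MPa


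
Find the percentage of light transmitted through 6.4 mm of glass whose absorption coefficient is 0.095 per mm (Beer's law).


Beer-Lambert law: T = exp(-alpha * thickness)
  exponent = -0.095 * 6.4 = -0.608
  T = exp(-0.608) = 0.5444
  Percentage = 0.5444 * 100 = 54.44%

54.44%


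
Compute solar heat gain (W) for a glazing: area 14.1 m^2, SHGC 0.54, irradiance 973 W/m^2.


Solar heat gain: Q = Area * SHGC * Irradiance
  Q = 14.1 * 0.54 * 973 = 7408.4 W

7408.4 W


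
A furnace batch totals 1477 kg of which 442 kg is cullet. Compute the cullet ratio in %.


Cullet ratio = (cullet mass / total batch mass) * 100
  Ratio = 442 / 1477 * 100 = 29.93%

29.93%


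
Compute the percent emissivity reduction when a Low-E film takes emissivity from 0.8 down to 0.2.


Percentage reduction = (1 - coated/uncoated) * 100
  Ratio = 0.2 / 0.8 = 0.25
  Reduction = (1 - 0.25) * 100 = 75.0%

75.0%


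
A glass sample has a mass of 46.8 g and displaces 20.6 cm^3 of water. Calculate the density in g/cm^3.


Use the definition of density:
  rho = mass / volume
  rho = 46.8 / 20.6 = 2.272 g/cm^3

2.272 g/cm^3


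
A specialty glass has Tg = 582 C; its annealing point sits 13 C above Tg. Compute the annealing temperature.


The annealing temperature is Tg plus the offset:
  T_anneal = 582 + 13 = 595 C

595 C


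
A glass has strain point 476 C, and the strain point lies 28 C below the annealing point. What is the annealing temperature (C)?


T_anneal = T_strain + gap:
  T_anneal = 476 + 28 = 504 C

504 C


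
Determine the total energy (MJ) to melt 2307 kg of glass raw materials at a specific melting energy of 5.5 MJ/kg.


Total energy = mass * specific energy
  E = 2307 * 5.5 = 12688.5 MJ

12688.5 MJ


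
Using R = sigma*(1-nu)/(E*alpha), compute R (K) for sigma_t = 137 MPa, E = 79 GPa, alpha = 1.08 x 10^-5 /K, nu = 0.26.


Thermal shock resistance: R = sigma * (1 - nu) / (E * alpha)
  Numerator = 137 * (1 - 0.26) = 101.38
  Denominator = 79 * 1000 * (1.08 x 10^-5) = 0.8532
  R = 101.38 / 0.8532 = 118.8 K

118.8 K


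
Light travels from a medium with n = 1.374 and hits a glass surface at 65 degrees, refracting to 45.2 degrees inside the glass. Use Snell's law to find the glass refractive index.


Apply Snell's law: n1 * sin(theta1) = n2 * sin(theta2)
  n2 = n1 * sin(theta1) / sin(theta2)
  sin(65) = 0.906308
  sin(45.2) = 0.709571
  n2 = 1.374 * 0.906308 / 0.709571 = 1.755

1.755


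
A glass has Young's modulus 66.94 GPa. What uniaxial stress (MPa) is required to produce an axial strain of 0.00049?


Rearrange E = sigma / epsilon:
  sigma = E * epsilon
  E (MPa) = 66.94 * 1000 = 66940
  sigma = 66940 * 0.00049 = 32.8 MPa

32.8 MPa


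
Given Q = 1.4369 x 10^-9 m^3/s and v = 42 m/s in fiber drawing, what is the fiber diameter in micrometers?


Cross-sectional area from continuity:
  A = Q / v = 1.4369 x 10^-9 / 42 = 3.42119 x 10^-11 m^2
Diameter from circular cross-section:
  d = sqrt(4A / pi) * 10^6 (m -> um)
  d = sqrt(4 * 3.42119 x 10^-11 / pi) * 10^6 = 6.6 um

6.6 um


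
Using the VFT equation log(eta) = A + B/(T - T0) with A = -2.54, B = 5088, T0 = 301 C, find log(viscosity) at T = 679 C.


VFT equation: log(eta) = A + B / (T - T0)
  T - T0 = 679 - 301 = 378
  B / (T - T0) = 5088 / 378 = 13.46
  log(eta) = -2.54 + 13.46 = 10.92

10.92


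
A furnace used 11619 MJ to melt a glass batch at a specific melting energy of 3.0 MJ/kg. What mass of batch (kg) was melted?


Rearrange E = m * s for m:
  m = E / s
  m = 11619 / 3.0 = 3873.0 kg

3873.0 kg


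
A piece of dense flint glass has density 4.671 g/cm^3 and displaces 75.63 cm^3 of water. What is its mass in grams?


Rearrange rho = m / V:
  m = rho * V
  m = 4.671 * 75.63 = 353.268 g

353.268 g


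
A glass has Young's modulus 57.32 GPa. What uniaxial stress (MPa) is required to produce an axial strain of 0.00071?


Rearrange E = sigma / epsilon:
  sigma = E * epsilon
  E (MPa) = 57.32 * 1000 = 57320
  sigma = 57320 * 0.00071 = 40.7 MPa

40.7 MPa


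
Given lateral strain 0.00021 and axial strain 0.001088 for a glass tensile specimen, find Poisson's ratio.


Poisson's ratio: nu = lateral strain / axial strain
  nu = 0.00021 / 0.001088 = 0.193

0.193


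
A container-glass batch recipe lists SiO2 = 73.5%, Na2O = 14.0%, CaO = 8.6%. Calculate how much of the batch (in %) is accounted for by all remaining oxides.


Sum the three major oxides:
  SiO2 + Na2O + CaO = 73.5 + 14.0 + 8.6 = 96.1%
Subtract from 100%:
  Others = 100 - 96.1 = 3.9%

3.9%


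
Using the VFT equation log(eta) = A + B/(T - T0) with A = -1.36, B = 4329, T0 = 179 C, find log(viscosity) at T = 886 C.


VFT equation: log(eta) = A + B / (T - T0)
  T - T0 = 886 - 179 = 707
  B / (T - T0) = 4329 / 707 = 6.123
  log(eta) = -1.36 + 6.123 = 4.763

4.763


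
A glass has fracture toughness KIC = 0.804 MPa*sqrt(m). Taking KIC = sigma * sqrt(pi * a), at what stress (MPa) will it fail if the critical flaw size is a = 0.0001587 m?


Rearrange KIC = sigma * sqrt(pi * a):
  sigma = KIC / sqrt(pi * a)
  sqrt(pi * 0.0001587) = 0.022329
  sigma = 0.804 / 0.022329 = 36.01 MPa

36.01 MPa


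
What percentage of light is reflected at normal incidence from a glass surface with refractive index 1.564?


Fresnel reflectance at normal incidence:
  R = ((n - 1)/(n + 1))^2
  (n - 1)/(n + 1) = (1.564 - 1)/(1.564 + 1) = 0.219969
  R = 0.219969^2 = 0.0483864
  R(%) = 0.0483864 * 100 = 4.839%

4.839%


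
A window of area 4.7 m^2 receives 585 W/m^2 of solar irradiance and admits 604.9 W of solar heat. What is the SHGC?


Rearrange Q = Area * SHGC * Irradiance:
  SHGC = Q / (Area * Irradiance)
  SHGC = 604.9 / (4.7 * 585) = 0.22

0.22


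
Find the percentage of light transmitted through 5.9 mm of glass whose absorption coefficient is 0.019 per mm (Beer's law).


Beer-Lambert law: T = exp(-alpha * thickness)
  exponent = -0.019 * 5.9 = -0.1121
  T = exp(-0.1121) = 0.894
  Percentage = 0.894 * 100 = 89.4%

89.4%


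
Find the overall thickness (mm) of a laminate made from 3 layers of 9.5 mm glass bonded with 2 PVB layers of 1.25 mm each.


Total thickness = glass contribution + PVB contribution
  Glass: 3 * 9.5 = 28.5 mm
  PVB: 2 * 1.25 = 2.5 mm
  Total = 28.5 + 2.5 = 31.0 mm

31.0 mm


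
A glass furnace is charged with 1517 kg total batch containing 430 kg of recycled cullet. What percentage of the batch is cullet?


Cullet ratio = (cullet mass / total batch mass) * 100
  Ratio = 430 / 1517 * 100 = 28.35%

28.35%


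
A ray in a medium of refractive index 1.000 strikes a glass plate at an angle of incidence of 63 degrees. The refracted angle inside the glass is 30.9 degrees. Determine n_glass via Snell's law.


Apply Snell's law: n1 * sin(theta1) = n2 * sin(theta2)
  n2 = n1 * sin(theta1) / sin(theta2)
  sin(63) = 0.891007
  sin(30.9) = 0.513541
  n2 = 1.000 * 0.891007 / 0.513541 = 1.735

1.735


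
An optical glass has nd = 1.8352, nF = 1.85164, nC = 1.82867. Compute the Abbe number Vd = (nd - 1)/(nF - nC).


Abbe number formula: Vd = (nd - 1) / (nF - nC)
  nd - 1 = 1.8352 - 1 = 0.8352
  nF - nC = 1.85164 - 1.82867 = 0.02297
  Vd = 0.8352 / 0.02297 = 36.36

36.36


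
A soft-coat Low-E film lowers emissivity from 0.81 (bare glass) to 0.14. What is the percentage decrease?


Percentage reduction = (1 - coated/uncoated) * 100
  Ratio = 0.14 / 0.81 = 0.1728
  Reduction = (1 - 0.1728) * 100 = 82.7%

82.7%


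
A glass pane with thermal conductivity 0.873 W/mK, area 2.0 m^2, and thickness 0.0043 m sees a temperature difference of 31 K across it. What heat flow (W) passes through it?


Fourier's law: Q = k * A * dT / t
  Q = 0.873 * 2.0 * 31 / 0.0043
  Q = 54.126 / 0.0043 = 12587.4 W

12587.4 W


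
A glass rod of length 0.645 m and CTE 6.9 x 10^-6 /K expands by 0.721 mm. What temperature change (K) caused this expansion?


Rearrange dL = alpha * L0 * dT for dT:
  dT = dL / (alpha * L0)
  dL (m) = 0.721 / 1000 = 0.000721
  dT = 0.000721 / ((6.9 x 10^-6) * 0.645) = 162.0 K

162.0 K


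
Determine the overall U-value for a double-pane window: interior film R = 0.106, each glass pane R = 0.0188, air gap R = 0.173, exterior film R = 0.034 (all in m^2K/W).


Total thermal resistance (series):
  R_total = R_in + R_glass + R_air + R_glass + R_out
  R_total = 0.106 + 0.0188 + 0.173 + 0.0188 + 0.034 = 0.3506 m^2K/W
U-value = 1 / R_total = 1 / 0.3506 = 2.852 W/m^2K

2.852 W/m^2K


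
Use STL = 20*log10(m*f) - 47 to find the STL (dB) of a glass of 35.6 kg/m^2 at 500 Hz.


Mass law: STL = 20 * log10(m * f) - 47
  m * f = 35.6 * 500 = 17800
  log10(17800) = 4.25042
  STL = 20 * 4.25042 - 47 = 85.0084 - 47 = 38.0 dB

38.0 dB


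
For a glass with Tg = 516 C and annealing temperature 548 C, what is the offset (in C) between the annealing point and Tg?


Offset = T_anneal - Tg:
  offset = 548 - 516 = 32 C

32 C


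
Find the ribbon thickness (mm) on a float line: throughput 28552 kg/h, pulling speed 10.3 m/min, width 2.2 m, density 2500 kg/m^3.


Ribbon cross-section from mass balance:
  Volume rate = throughput / density = 28552 / 2500 = 11.4208 m^3/h
  thickness = volume rate / (speed * 60 * width), i.e.
  thickness = throughput / (60 * speed * width * density) * 1000
  thickness = 28552 / (60 * 10.3 * 2.2 * 2500) * 1000 = 8.4 mm

8.4 mm


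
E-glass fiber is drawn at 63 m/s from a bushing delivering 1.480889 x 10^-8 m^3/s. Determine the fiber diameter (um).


Cross-sectional area from continuity:
  A = Q / v = 1.480889 x 10^-8 / 63 = 2.350617 x 10^-10 m^2
Diameter from circular cross-section:
  d = sqrt(4A / pi) * 10^6 (m -> um)
  d = sqrt(4 * 2.350617 x 10^-10 / pi) * 10^6 = 17.3 um

17.3 um


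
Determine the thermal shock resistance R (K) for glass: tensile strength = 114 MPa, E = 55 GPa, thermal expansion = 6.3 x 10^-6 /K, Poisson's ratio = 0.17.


Thermal shock resistance: R = sigma * (1 - nu) / (E * alpha)
  Numerator = 114 * (1 - 0.17) = 94.62
  Denominator = 55 * 1000 * (6.3 x 10^-6) = 0.3465
  R = 94.62 / 0.3465 = 273.1 K

273.1 K


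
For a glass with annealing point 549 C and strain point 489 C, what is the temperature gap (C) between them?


Gap = T_anneal - T_strain:
  gap = 549 - 489 = 60 C

60 C


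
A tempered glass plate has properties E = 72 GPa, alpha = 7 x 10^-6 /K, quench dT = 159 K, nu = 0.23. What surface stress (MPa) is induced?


Tempering stress: sigma = E * alpha * dT / (1 - nu)
  E (MPa) = 72 * 1000 = 72000
  Numerator = 72000 * (7 x 10^-6) * 159 = 80.136
  Denominator = 1 - 0.23 = 0.77
  sigma = 80.136 / 0.77 = 104.1 MPa

104.1 MPa


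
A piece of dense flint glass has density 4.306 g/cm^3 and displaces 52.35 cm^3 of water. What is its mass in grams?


Rearrange rho = m / V:
  m = rho * V
  m = 4.306 * 52.35 = 225.419 g

225.419 g


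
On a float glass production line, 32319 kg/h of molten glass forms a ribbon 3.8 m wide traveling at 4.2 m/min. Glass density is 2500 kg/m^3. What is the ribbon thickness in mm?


Ribbon cross-section from mass balance:
  Volume rate = throughput / density = 32319 / 2500 = 12.9276 m^3/h
  thickness = volume rate / (speed * 60 * width), i.e.
  thickness = throughput / (60 * speed * width * density) * 1000
  thickness = 32319 / (60 * 4.2 * 3.8 * 2500) * 1000 = 13.5 mm

13.5 mm


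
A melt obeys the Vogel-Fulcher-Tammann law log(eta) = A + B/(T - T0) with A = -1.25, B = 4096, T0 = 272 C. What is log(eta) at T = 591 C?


VFT equation: log(eta) = A + B / (T - T0)
  T - T0 = 591 - 272 = 319
  B / (T - T0) = 4096 / 319 = 12.84
  log(eta) = -1.25 + 12.84 = 11.59

11.59


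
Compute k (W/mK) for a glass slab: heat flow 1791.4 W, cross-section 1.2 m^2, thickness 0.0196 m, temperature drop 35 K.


Fourier's law rearranged: k = Q * t / (A * dT)
  Numerator = 1791.4 * 0.0196 = 35.11144
  Denominator = 1.2 * 35 = 42.0
  k = 35.11144 / 42.0 = 0.836 W/mK

0.836 W/mK


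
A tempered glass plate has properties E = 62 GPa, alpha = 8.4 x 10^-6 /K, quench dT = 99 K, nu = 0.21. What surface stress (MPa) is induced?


Tempering stress: sigma = E * alpha * dT / (1 - nu)
  E (MPa) = 62 * 1000 = 62000
  Numerator = 62000 * (8.4 x 10^-6) * 99 = 51.5592
  Denominator = 1 - 0.21 = 0.79
  sigma = 51.5592 / 0.79 = 65.3 MPa

65.3 MPa


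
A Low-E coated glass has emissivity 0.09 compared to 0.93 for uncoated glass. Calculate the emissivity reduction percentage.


Percentage reduction = (1 - coated/uncoated) * 100
  Ratio = 0.09 / 0.93 = 0.0968
  Reduction = (1 - 0.0968) * 100 = 90.3%

90.3%


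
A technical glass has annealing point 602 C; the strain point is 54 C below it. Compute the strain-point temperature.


Strain point = annealing point - difference:
  T_strain = 602 - 54 = 548 C

548 C
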